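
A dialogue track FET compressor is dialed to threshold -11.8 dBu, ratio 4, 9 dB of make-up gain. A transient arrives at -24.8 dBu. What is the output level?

-15.8 dBu

-24.8 dBu is 13 dB below the -11.8 dBu threshold, so no gain reduction is applied.
Make-up gain adds 9 dB: -24.8 + 9 = -15.8 dBu.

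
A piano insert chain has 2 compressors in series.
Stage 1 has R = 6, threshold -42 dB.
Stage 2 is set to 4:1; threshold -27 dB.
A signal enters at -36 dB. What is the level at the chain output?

-41 dB

Stage 1: 6 dB above -42 dB, reduced 6:1 to 1 dB above → -41 dB.
Stage 2: -41 dB ≤ -27 dB, so stage 2 doesn't engage; output -41 dB.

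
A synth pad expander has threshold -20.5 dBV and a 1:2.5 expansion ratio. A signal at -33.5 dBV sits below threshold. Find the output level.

Below threshold, a 1:2.5 expander applies gain = (2.5−1)×(T − x) of attenuation.
(2.5−1) × 13 = 19.5 dB, so output = -33.5 − 19.5 = -53 dBV.

-53 dBV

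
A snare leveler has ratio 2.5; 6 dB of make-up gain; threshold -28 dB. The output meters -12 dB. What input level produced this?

Remove make-up: -12 − 6 = -18 dB.
The compressed level sits -18 − (-28) = 10 dB over threshold.
Input overshoot = R × output overshoot = 25 dB → input = -28 + 25 = -3 dB.

-3 dB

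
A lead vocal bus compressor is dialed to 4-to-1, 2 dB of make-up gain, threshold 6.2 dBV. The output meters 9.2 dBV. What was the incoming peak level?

10.2 dBV

Stripping the +2 dB make-up gives 7.2 dBV at the gain stage.
That's 1 dB above the 6.2 dBV threshold.
Before 4:1 compression the overshoot was 1 × 4 = 4 dB, so input = 6.2 + 4 = 10.2 dBV.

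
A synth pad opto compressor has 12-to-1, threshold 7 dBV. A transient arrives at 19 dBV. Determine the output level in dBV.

8 dBV

The input is 12 dB above the 7 dBV threshold.
At 12:1 the overshoot is divided by 12, leaving 1 dB above threshold.
So the level is 7 + 1 = 8 dBV.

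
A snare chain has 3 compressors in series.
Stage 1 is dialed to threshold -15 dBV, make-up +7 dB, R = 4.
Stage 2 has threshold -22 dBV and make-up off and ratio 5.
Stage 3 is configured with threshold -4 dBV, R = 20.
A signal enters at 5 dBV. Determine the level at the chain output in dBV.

Stage 1: 20 dB above -15 dBV, reduced 4:1 to 5 dB above → -10 dBV; +7 dB make-up → -3 dBV.
Stage 2: 19 dB above -22 dBV, reduced 5:1 to 3.8 dB above → -18.2 dBV.
Stage 3: below threshold (-18.2 ≤ -4); passes unchanged; output -18.2 dBV.

-18.2 dBV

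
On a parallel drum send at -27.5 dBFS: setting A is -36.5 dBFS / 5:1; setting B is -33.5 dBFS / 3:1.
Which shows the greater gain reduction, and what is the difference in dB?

A, by 3.2 dB

A: 9 dB over, compressed to 1.8 dB over, so 7.2 dB of GR.
B: 6 dB over, compressed to 2 dB over, so 4 dB of GR.
A reduces 3.2 dB more.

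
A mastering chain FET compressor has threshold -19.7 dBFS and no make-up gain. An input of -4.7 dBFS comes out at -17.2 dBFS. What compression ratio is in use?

6:1

Input overshoot = -4.7 − (-19.7) = 15 dB; output overshoot = -17.2 − (-19.7) = 2.5 dB.
Ratio = 15 / 2.5 = 6.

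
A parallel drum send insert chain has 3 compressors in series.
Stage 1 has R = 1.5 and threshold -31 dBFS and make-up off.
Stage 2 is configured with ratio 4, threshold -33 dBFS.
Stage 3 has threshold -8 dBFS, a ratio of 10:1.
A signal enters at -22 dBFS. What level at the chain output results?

-31 dBFS

Stage 1: overshoot 9 dB → 9/1.5 = 6 dB → -25 dBFS.
Stage 2: -25 dBFS is 8 dB over -33 dBFS; at 4:1 that becomes 2 dB over, giving -31 dBFS.
Stage 3: -31 dBFS ≤ -8 dBFS, so stage 3 doesn't engage; output -31 dBFS.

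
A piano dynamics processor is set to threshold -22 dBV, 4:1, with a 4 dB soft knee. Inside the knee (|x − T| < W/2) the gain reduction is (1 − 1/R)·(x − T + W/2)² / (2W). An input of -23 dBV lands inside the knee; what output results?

x − T + W/2 = -23 − (-22) + 2 = 1.
GR = (1 − 1/4) × 1² / 8 = 0.75 × 1 / 8 = 0.09375 dB.
Output = -23 − 0.09375 = -23.09375 dBV.

-23.09375 dBV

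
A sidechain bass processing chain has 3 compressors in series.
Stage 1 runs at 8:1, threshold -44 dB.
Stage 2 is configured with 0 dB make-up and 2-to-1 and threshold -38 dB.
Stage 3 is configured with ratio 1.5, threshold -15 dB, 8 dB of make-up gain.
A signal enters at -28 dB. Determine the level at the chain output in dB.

Stage 1: overshoot 16 dB → 16/8 = 2 dB → -42 dB.
Stage 2: -42 dB ≤ -38 dB, so stage 2 doesn't engage; output -42 dB.
Stage 3: below threshold (-42 ≤ -15); passes unchanged; make-up brings it to -34 dB.

-34 dB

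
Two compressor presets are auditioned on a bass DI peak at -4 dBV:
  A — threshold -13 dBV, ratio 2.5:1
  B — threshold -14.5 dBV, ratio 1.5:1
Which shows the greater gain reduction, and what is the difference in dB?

A, by 1.9 dB

A: GR = 9 − 9/2.5 = 5.4 dB.
B: GR = 10.5 − 10.5/1.5 = 3.5 dB.
A reduces 1.9 dB more.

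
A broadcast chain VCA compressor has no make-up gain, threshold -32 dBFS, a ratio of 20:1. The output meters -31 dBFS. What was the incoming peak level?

-12 dBFS

Post-compression overshoot = -31 − (-32) = 1 dB.
Undo the ratio: input overshoot = 1 × 20 = 20 dB, giving input = -12 dBFS.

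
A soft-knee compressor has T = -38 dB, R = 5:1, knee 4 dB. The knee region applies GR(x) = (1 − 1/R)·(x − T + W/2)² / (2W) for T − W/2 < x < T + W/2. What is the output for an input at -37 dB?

x − T + W/2 = -37 − (-38) + 2 = 3.
GR = (1 − 1/5) × 3² / 8 = 0.8 × 9 / 8 = 0.9 dB.
Output = -37 − 0.9 = -37.9 dB.

-37.9 dB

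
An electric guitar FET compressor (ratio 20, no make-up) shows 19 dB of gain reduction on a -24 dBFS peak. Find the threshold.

-44 dBFS

Let T be the threshold. Output overshoot = (input overshoot)/R, so -43 − T = (-24 − T)/20.
20·(-43 − T) = -24 − T → 19·T = -860 − (-24) = -836.
T = -836/19 = -44 dBFS.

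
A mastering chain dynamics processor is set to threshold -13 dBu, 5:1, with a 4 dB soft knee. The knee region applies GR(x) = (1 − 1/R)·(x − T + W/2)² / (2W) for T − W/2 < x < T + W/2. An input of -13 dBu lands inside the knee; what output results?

x − T + W/2 = -13 − (-13) + 2 = 2.
GR = (1 − 1/5) × 2² / 8 = 0.8 × 4 / 8 = 0.4 dB.
Output = -13 − 0.4 = -13.4 dBu.

-13.4 dBu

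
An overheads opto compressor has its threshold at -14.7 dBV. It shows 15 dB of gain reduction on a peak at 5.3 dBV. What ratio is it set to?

Input overshoot = 5.3 − (-14.7) = 20 dB.
Output overshoot = 20 − 15 = 5 dB.
Ratio = input overshoot / output overshoot = 20 / 5 = 4.

4:1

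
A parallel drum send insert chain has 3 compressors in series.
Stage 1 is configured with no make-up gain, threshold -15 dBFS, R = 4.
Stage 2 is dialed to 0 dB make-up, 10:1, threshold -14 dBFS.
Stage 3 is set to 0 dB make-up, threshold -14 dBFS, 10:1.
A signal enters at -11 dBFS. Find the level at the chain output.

Stage 1: -11 dBFS is 4 dB over -15 dBFS; at 4:1 that becomes 1 dB over, giving -14 dBFS.
Stage 2: -14 dBFS ≤ -14 dBFS, so stage 2 doesn't engage; output -14 dBFS.
Stage 3: -14 dBFS ≤ -14 dBFS, so stage 3 doesn't engage; output -14 dBFS.

-14 dBFS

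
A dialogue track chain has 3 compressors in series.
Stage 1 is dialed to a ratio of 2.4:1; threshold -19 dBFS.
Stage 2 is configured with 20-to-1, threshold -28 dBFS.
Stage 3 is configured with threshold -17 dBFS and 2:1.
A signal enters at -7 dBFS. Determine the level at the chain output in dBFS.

-27.3 dBFS

Stage 1: -7 dBFS is 12 dB over -19 dBFS; at 2.4:1 that becomes 5 dB over, giving -14 dBFS.
Stage 2: overshoot 14 dB → 14/20 = 0.7 dB → -27.3 dBFS.
Stage 3: -27.3 dBFS ≤ -17 dBFS, so stage 3 doesn't engage; output -27.3 dBFS.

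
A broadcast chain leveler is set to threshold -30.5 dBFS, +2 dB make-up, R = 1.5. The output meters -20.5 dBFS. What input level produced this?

-18.5 dBFS

Stripping the +2 dB make-up gives -22.5 dBFS at the gain stage.
That's 8 dB above the -30.5 dBFS threshold.
Input overshoot = R × output overshoot = 12 dB → input = -30.5 + 12 = -18.5 dBFS.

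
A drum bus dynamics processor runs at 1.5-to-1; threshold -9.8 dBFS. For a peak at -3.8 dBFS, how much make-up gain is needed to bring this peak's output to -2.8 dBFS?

3 dB

Overshoot 6 dB → 6/1.5 = 4 dB after compression, so the compressed level is -9.8 + 4 = -5.8 dBFS.
Make-up = target − compressed = -2.8 − (-5.8) = 3 dB.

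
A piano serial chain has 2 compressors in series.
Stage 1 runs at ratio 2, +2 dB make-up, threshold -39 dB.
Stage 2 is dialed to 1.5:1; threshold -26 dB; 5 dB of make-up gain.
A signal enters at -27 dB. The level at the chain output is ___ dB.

-26 dB

Stage 1: 12 dB above -39 dB, reduced 2:1 to 6 dB above → -33 dB; +2 dB make-up → -31 dB.
Stage 2: -31 dB ≤ -26 dB, so stage 2 doesn't engage; make-up brings it to -26 dB.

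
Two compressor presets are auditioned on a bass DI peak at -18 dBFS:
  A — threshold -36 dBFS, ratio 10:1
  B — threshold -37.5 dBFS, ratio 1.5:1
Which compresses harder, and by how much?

A: 18 dB over, compressed to 1.8 dB over, so 16.2 dB of GR.
B: 19.5 dB over, compressed to 13 dB over, so 6.5 dB of GR.
A reduces 9.7 dB more.

A, by 9.7 dB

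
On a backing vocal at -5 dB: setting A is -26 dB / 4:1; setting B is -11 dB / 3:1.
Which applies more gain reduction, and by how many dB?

A: GR = 21 − 21/4 = 15.75 dB.
B: GR = 6 − 6/3 = 4 dB.
A applies 11.75 dB more gain reduction.

A, by 11.75 dB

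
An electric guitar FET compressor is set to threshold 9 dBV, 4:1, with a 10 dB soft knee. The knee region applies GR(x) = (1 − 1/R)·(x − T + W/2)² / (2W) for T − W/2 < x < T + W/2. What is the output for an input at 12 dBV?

x − T + W/2 = 12 − 9 + 5 = 8.
GR = (1 − 1/4) × 8² / 20 = 0.75 × 64 / 20 = 2.4 dB.
Output = 12 − 2.4 = 9.6 dBV.

9.6 dBV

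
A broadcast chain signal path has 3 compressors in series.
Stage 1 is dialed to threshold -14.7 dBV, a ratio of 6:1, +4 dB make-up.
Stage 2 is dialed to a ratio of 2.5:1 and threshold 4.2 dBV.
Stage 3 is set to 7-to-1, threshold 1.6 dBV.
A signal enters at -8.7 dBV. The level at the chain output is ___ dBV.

Stage 1: 6 dB above -14.7 dBV, reduced 6:1 to 1 dB above → -13.7 dBV; +4 dB make-up → -9.7 dBV.
Stage 2: below threshold (-9.7 ≤ 4.2); passes unchanged; output -9.7 dBV.
Stage 3: below threshold (-9.7 ≤ 1.6); passes unchanged; output -9.7 dBV.

-9.7 dBV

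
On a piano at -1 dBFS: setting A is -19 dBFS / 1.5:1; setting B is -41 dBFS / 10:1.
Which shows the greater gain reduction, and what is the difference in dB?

B, by 30 dB

A: 18 dB over, compressed to 12 dB over, so 6 dB of GR.
B: 40 dB over, compressed to 4 dB over, so 36 dB of GR.
B reduces 30 dB more.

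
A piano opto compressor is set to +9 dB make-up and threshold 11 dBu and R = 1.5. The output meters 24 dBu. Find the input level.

Before make-up, the level was 24 − 9 = 15 dBu.
That's 4 dB above the 11 dBu threshold.
Input overshoot = R × output overshoot = 6 dB → input = 11 + 6 = 17 dBu.

17 dBu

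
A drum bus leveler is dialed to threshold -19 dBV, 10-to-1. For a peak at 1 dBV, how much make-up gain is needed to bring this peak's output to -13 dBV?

4 dB

Without make-up, output = threshold + overshoot/10 = -19 + 2 = -17 dBV.
Gap to target: 4 dB.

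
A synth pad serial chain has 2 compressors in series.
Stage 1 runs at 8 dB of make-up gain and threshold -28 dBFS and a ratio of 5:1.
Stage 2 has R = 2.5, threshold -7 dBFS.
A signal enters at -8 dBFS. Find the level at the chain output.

Stage 1: overshoot 20 dB → 20/5 = 4 dB → -24 dBFS; +8 dB make-up → -16 dBFS.
Stage 2: -16 dBFS is at or below the -7 dBFS threshold — no compression; output -16 dBFS.

-16 dBFS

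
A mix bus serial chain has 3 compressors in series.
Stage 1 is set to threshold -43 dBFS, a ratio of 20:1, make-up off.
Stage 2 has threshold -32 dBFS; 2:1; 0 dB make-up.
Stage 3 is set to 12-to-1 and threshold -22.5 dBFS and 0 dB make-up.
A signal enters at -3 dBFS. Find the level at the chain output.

-41 dBFS

Stage 1: 40 dB above -43 dBFS, reduced 20:1 to 2 dB above → -41 dBFS.
Stage 2: -41 dBFS ≤ -32 dBFS, so stage 2 doesn't engage; output -41 dBFS.
Stage 3: -41 dBFS ≤ -22.5 dBFS, so stage 3 doesn't engage; output -41 dBFS.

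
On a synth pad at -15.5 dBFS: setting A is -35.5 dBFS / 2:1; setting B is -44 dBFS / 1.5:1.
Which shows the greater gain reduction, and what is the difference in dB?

A: 20 dB over, compressed to 10 dB over, so 10 dB of GR.
B: 28.5 dB over, compressed to 19 dB over, so 9.5 dB of GR.
Difference: 0.5 dB in favour of A.

A, by 0.5 dB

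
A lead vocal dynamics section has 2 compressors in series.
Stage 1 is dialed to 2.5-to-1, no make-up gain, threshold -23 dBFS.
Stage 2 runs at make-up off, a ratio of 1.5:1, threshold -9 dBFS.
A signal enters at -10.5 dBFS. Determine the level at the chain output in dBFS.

Stage 1: -10.5 dBFS is 12.5 dB over -23 dBFS; at 2.5:1 that becomes 5 dB over, giving -18 dBFS.
Stage 2: -18 dBFS is at or below the -9 dBFS threshold — no compression; output -18 dBFS.

-18 dBFS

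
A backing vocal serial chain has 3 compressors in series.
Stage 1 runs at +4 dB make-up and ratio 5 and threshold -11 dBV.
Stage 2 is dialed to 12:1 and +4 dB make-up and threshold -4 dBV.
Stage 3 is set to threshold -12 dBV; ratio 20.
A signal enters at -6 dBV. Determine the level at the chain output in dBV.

-11.5 dBV

Stage 1: 5 dB above -11 dBV, reduced 5:1 to 1 dB above → -10 dBV; +4 dB make-up → -6 dBV.
Stage 2: -6 dBV ≤ -4 dBV, so stage 2 doesn't engage; make-up brings it to -2 dBV.
Stage 3: 10 dB above -12 dBV, reduced 20:1 to 0.5 dB above → -11.5 dBV.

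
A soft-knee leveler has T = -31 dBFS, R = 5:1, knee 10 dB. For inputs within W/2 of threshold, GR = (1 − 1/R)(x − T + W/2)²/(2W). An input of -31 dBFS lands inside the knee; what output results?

-32 dBFS

x − T + W/2 = -31 − (-31) + 5 = 5.
GR = (1 − 1/5) × 5² / 20 = 0.8 × 25 / 20 = 1 dB.
Output = -31 − 1 = -32 dBFS.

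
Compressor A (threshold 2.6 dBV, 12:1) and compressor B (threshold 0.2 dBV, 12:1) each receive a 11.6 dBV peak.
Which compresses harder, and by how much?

A: 9 dB over, compressed to 0.75 dB over, so 8.25 dB of GR.
B: 11.4 dB over, compressed to 0.95 dB over, so 10.45 dB of GR.
Difference: 2.2 dB in favour of B.

B, by 2.2 dB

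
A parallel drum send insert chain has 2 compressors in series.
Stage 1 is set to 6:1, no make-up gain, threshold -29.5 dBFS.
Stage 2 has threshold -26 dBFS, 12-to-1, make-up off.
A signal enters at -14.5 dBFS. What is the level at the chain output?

-27 dBFS

Stage 1: 15 dB above -29.5 dBFS, reduced 6:1 to 2.5 dB above → -27 dBFS.
Stage 2: -27 dBFS ≤ -26 dBFS, so stage 2 doesn't engage; output -27 dBFS.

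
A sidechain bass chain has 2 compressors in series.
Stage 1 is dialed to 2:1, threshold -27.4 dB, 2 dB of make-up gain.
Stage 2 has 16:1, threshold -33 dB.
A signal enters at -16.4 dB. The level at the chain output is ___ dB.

Stage 1: overshoot 11 dB → 11/2 = 5.5 dB → -21.9 dB; +2 dB make-up → -19.9 dB.
Stage 2: -19.9 dB is 13.1 dB over -33 dB; at 16:1 that becomes 0.81875 dB over, giving -32.18125 dB.

-32.18125 dB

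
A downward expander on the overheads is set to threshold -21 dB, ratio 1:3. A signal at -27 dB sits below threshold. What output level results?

The input is 6 dB below the -21 dB threshold.
A 1:3 expander multiplies undershoot by 3: 6 × 3 = 18 dB below threshold.
Output = -21 − 18 = -39 dB.

-39 dB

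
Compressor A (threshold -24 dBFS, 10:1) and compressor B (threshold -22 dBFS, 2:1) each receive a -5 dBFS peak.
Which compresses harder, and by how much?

A, by 8.6 dB

A: GR = 19 − 19/10 = 17.1 dB.
B: GR = 17 − 17/2 = 8.5 dB.
Difference: 8.6 dB in favour of A.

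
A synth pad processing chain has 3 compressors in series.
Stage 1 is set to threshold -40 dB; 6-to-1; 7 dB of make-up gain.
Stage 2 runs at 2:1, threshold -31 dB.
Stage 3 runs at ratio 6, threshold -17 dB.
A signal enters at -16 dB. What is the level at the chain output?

Stage 1: overshoot 24 dB → 24/6 = 4 dB → -36 dB; +7 dB make-up → -29 dB.
Stage 2: 2 dB above -31 dB, reduced 2:1 to 1 dB above → -30 dB.
Stage 3: below threshold (-30 ≤ -17); passes unchanged; output -30 dB.

-30 dB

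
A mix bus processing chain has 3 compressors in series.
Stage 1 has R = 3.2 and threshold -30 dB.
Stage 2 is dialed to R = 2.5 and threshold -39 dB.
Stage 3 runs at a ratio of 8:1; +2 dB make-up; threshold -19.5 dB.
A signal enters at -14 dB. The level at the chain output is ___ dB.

Stage 1: -14 dB is 16 dB over -30 dB; at 3.2:1 that becomes 5 dB over, giving -25 dB.
Stage 2: overshoot 14 dB → 14/2.5 = 5.6 dB → -33.4 dB.
Stage 3: -33.4 dB ≤ -19.5 dB, so stage 3 doesn't engage; make-up brings it to -31.4 dB.

-31.4 dB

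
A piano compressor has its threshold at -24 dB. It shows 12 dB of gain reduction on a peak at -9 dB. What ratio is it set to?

Input overshoot = -9 − (-24) = 15 dB.
Output overshoot = 15 − 12 = 3 dB.
Ratio = input overshoot / output overshoot = 15 / 3 = 5.

5:1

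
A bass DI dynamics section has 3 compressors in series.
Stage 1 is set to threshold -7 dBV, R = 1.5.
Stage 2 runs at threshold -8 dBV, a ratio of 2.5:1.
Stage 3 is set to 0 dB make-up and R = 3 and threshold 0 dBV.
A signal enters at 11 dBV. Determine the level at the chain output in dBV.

-2.8 dBV

Stage 1: 11 dBV is 18 dB over -7 dBV; at 1.5:1 that becomes 12 dB over, giving 5 dBV.
Stage 2: overshoot 13 dB → 13/2.5 = 5.2 dB → -2.8 dBV.
Stage 3: below threshold (-2.8 ≤ 0); passes unchanged; output -2.8 dBV.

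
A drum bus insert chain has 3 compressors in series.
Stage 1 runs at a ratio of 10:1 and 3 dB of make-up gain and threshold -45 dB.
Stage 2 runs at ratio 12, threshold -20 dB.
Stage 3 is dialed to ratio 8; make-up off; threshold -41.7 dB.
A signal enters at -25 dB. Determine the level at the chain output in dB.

-41.4875 dB

Stage 1: -25 dB is 20 dB over -45 dB; at 10:1 that becomes 2 dB over, giving -43 dB; +3 dB make-up → -40 dB.
Stage 2: -40 dB ≤ -20 dB, so stage 2 doesn't engage; output -40 dB.
Stage 3: 1.7 dB above -41.7 dB, reduced 8:1 to 0.2125 dB above → -41.4875 dB.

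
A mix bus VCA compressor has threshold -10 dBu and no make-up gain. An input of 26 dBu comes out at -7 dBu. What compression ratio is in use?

Input overshoot = 26 − (-10) = 36 dB; output overshoot = -7 − (-10) = 3 dB.
Ratio = 36 / 3 = 12.

12:1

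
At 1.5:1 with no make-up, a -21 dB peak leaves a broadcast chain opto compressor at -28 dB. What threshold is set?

Let T be the threshold. Output overshoot = (input overshoot)/R, so -28 − T = (-21 − T)/1.5.
1.5·(-28 − T) = -21 − T → 0.5·T = -42 − (-21) = -21.
T = -21/0.5 = -42 dB.

-42 dB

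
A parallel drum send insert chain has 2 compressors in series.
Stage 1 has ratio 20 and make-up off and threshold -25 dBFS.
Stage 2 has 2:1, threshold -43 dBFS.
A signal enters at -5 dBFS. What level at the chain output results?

-33.5 dBFS

Stage 1: -5 dBFS is 20 dB over -25 dBFS; at 20:1 that becomes 1 dB over, giving -24 dBFS.
Stage 2: overshoot 19 dB → 19/2 = 9.5 dB → -33.5 dBFS.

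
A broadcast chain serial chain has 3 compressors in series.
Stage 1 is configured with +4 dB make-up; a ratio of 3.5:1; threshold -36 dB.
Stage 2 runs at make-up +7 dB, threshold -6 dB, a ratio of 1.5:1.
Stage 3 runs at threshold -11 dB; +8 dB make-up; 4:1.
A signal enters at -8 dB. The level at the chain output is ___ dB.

-9 dB

Stage 1: -8 dB is 28 dB over -36 dB; at 3.5:1 that becomes 8 dB over, giving -28 dB; +4 dB make-up → -24 dB.
Stage 2: -24 dB ≤ -6 dB, so stage 2 doesn't engage; make-up brings it to -17 dB.
Stage 3: below threshold (-17 ≤ -11); passes unchanged; make-up brings it to -9 dB.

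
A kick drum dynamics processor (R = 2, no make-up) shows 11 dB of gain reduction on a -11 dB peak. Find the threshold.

-33 dB

Input is 22 dB above T (since output overshoot × R = input overshoot: (-22 − T)·2 = -11 − T gives T = -33 dB).
Check: -33 + (-11 − (-33))/2 = -33 + 11 = -22 dB. ✓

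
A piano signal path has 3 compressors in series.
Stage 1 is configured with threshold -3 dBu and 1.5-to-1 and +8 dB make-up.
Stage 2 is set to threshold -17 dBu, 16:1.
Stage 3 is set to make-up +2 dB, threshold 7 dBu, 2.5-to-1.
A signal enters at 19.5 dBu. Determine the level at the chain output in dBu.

Stage 1: overshoot 22.5 dB → 22.5/1.5 = 15 dB → 12 dBu; +8 dB make-up → 20 dBu.
Stage 2: 20 dBu is 37 dB over -17 dBu; at 16:1 that becomes 2.3125 dB over, giving -14.6875 dBu.
Stage 3: -14.6875 dBu ≤ 7 dBu, so stage 3 doesn't engage; make-up brings it to -12.6875 dBu.

-12.6875 dBu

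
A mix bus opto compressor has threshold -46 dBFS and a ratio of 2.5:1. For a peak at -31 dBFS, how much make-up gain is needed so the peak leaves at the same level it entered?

9 dB

Without make-up, output = threshold + overshoot/2.5 = -46 + 6 = -40 dBFS.
Gap to target: 9 dB.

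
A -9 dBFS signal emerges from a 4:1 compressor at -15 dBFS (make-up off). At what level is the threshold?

-17 dBFS

Let T be the threshold. Output overshoot = (input overshoot)/R, so -15 − T = (-9 − T)/4.
4·(-15 − T) = -9 − T → 3·T = -60 − (-9) = -51.
T = -51/3 = -17 dBFS.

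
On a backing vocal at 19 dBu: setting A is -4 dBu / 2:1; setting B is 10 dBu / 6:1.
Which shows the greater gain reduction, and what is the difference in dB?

A, by 4 dB

A: GR = 23 − 23/2 = 11.5 dB.
B: GR = 9 − 9/6 = 7.5 dB.
Difference: 4 dB in favour of A.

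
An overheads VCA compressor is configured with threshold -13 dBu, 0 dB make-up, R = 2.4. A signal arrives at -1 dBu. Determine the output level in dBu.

-8 dBu

The input is 12 dB above the -13 dBu threshold.
The 12 dB excess becomes 5 dB after 2.4:1 reduction.
That puts the output at -8 dBu.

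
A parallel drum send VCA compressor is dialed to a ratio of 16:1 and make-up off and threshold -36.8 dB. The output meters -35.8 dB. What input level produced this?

The compressed level sits -35.8 − (-36.8) = 1 dB over threshold.
Input overshoot = R × output overshoot = 16 dB → input = -36.8 + 16 = -20.8 dB.

-20.8 dB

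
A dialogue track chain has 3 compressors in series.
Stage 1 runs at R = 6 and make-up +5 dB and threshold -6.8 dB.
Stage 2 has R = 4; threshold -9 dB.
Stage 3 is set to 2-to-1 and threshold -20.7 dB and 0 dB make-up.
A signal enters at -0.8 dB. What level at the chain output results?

-13.825 dB

Stage 1: -0.8 dB is 6 dB over -6.8 dB; at 6:1 that becomes 1 dB over, giving -5.8 dB; +5 dB make-up → -0.8 dB.
Stage 2: overshoot 8.2 dB → 8.2/4 = 2.05 dB → -6.95 dB.
Stage 3: -6.95 dB is 13.75 dB over -20.7 dB; at 2:1 that becomes 6.875 dB over, giving -13.825 dB.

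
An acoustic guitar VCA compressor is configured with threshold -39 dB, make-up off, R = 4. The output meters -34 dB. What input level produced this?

The compressed level sits -34 − (-39) = 5 dB over threshold.
Input overshoot = R × output overshoot = 20 dB → input = -39 + 20 = -19 dB.

-19 dB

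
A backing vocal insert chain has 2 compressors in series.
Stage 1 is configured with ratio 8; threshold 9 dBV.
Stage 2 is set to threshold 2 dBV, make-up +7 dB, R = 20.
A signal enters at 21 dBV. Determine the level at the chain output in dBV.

Stage 1: overshoot 12 dB → 12/8 = 1.5 dB → 10.5 dBV.
Stage 2: 10.5 dBV is 8.5 dB over 2 dBV; at 20:1 that becomes 0.425 dB over, giving 2.425 dBV; +7 dB make-up → 9.425 dBV.

9.425 dBV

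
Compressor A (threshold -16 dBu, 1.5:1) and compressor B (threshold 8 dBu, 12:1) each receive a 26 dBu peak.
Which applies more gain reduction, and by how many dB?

A: GR = 42 − 42/1.5 = 14 dB.
B: GR = 18 − 18/12 = 16.5 dB.
Difference: 2.5 dB in favour of B.

B, by 2.5 dB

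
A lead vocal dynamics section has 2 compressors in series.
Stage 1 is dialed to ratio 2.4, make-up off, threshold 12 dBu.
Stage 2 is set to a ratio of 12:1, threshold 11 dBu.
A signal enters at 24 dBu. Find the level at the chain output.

Stage 1: 24 dBu is 12 dB over 12 dBu; at 2.4:1 that becomes 5 dB over, giving 17 dBu.
Stage 2: 6 dB above 11 dBu, reduced 12:1 to 0.5 dB above → 11.5 dBu.

11.5 dBu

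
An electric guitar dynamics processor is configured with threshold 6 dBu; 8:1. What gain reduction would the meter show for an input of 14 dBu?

7 dB

14 dBu exceeds the threshold by 8 dB.
At 8:1, output sits 8/8 = 1 dB above threshold.
GR = overshoot in − overshoot out = 8 − 1 = 7 dB.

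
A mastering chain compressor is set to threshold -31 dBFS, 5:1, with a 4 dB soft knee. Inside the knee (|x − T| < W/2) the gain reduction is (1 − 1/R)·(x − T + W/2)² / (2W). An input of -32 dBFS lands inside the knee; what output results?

x − T + W/2 = -32 − (-31) + 2 = 1.
GR = (1 − 1/5) × 1² / 8 = 0.8 × 1 / 8 = 0.1 dB.
Output = -32 − 0.1 = -32.1 dBFS.

-32.1 dBFS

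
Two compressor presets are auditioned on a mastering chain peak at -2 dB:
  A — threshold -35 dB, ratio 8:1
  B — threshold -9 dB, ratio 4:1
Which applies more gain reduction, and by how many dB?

A, by 23.625 dB

A: GR = 33 − 33/8 = 28.875 dB.
B: GR = 7 − 7/4 = 5.25 dB.
Difference: 23.625 dB in favour of A.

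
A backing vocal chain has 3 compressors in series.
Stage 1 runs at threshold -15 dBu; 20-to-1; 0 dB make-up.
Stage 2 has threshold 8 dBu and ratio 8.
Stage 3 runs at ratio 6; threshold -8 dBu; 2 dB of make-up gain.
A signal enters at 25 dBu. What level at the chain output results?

-11 dBu

Stage 1: 40 dB above -15 dBu, reduced 20:1 to 2 dB above → -13 dBu.
Stage 2: below threshold (-13 ≤ 8); passes unchanged; output -13 dBu.
Stage 3: below threshold (-13 ≤ -8); passes unchanged; make-up brings it to -11 dBu.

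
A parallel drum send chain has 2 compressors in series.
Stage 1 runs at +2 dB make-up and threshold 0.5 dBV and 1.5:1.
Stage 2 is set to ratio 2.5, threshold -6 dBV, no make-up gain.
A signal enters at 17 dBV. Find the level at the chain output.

1.8 dBV

Stage 1: 17 dBV is 16.5 dB over 0.5 dBV; at 1.5:1 that becomes 11 dB over, giving 11.5 dBV; +2 dB make-up → 13.5 dBV.
Stage 2: 19.5 dB above -6 dBV, reduced 2.5:1 to 7.8 dB above → 1.8 dBV.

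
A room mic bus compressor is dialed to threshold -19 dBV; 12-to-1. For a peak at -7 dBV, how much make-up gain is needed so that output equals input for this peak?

Overshoot 12 dB → 12/12 = 1 dB after compression, so the compressed level is -19 + 1 = -18 dBV.
Make-up = target − compressed = -7 − (-18) = 11 dB.

11 dB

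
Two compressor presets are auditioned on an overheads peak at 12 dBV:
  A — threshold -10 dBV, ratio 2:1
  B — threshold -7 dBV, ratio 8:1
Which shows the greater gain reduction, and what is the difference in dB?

A: 22 dB over, compressed to 11 dB over, so 11 dB of GR.
B: 19 dB over, compressed to 2.375 dB over, so 16.625 dB of GR.
B reduces 5.625 dB more.

B, by 5.625 dB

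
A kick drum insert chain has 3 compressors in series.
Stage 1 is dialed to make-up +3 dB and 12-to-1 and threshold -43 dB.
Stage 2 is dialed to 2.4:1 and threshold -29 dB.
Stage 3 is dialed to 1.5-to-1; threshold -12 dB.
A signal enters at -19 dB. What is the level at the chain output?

-38 dB

Stage 1: -19 dB is 24 dB over -43 dB; at 12:1 that becomes 2 dB over, giving -41 dB; +3 dB make-up → -38 dB.
Stage 2: -38 dB ≤ -29 dB, so stage 2 doesn't engage; output -38 dB.
Stage 3: -38 dB ≤ -12 dB, so stage 3 doesn't engage; output -38 dB.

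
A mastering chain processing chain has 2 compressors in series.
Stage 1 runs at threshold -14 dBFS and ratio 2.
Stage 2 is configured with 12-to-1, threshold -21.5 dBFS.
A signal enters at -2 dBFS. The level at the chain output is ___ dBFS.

Stage 1: 12 dB above -14 dBFS, reduced 2:1 to 6 dB above → -8 dBFS.
Stage 2: -8 dBFS is 13.5 dB over -21.5 dBFS; at 12:1 that becomes 1.125 dB over, giving -20.375 dBFS.

-20.375 dBFS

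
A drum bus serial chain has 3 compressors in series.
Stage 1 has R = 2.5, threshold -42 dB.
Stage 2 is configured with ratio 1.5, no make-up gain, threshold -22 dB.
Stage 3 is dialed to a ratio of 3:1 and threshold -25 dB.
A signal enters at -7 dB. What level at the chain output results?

Stage 1: overshoot 35 dB → 35/2.5 = 14 dB → -28 dB.
Stage 2: -28 dB ≤ -22 dB, so stage 2 doesn't engage; output -28 dB.
Stage 3: -28 dB ≤ -25 dB, so stage 3 doesn't engage; output -28 dB.

-28 dB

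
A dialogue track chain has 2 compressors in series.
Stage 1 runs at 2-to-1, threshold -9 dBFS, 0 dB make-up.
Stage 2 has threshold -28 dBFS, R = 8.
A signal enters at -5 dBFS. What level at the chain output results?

-25.375 dBFS

Stage 1: 4 dB above -9 dBFS, reduced 2:1 to 2 dB above → -7 dBFS.
Stage 2: -7 dBFS is 21 dB over -28 dBFS; at 8:1 that becomes 2.625 dB over, giving -25.375 dBFS.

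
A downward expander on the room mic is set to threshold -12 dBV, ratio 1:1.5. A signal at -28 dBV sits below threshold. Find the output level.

Undershoot = (-12) − (-28) = 16 dB.
At 1:1.5, that expands to 24 dB under threshold.
Output = -12 − 24 = -36 dBV.

-36 dBV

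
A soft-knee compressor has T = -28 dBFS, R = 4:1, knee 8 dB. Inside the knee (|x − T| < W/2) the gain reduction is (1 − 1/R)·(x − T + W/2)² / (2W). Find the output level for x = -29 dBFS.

x − T + W/2 = -29 − (-28) + 4 = 3.
GR = (1 − 1/4) × 3² / 16 = 0.75 × 9 / 16 = 0.421875 dB.
Output = -29 − 0.421875 = -29.421875 dBFS.

-29.421875 dBFS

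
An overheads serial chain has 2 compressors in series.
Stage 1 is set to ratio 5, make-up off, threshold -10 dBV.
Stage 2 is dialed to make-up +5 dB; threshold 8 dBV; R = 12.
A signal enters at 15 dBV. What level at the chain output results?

Stage 1: overshoot 25 dB → 25/5 = 5 dB → -5 dBV.
Stage 2: -5 dBV ≤ 8 dBV, so stage 2 doesn't engage; make-up brings it to 0 dBV.

0 dBV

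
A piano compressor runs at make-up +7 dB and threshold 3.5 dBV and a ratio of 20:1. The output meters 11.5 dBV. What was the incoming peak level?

23.5 dBV

Stripping the +7 dB make-up gives 4.5 dBV at the gain stage.
That's 1 dB above the 3.5 dBV threshold.
Input overshoot = R × output overshoot = 20 dB → input = 3.5 + 20 = 23.5 dBV.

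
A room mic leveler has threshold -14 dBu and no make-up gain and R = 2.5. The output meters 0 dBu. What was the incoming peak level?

21 dBu

That's 14 dB above the -14 dBu threshold.
Before 2.5:1 compression the overshoot was 14 × 2.5 = 35 dB, so input = -14 + 35 = 21 dBu.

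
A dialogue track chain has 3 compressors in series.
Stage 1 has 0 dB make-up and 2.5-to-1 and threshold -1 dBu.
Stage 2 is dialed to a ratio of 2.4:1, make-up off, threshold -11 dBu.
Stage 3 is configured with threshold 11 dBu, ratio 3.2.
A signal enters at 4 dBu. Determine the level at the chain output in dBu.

-6 dBu

Stage 1: overshoot 5 dB → 5/2.5 = 2 dB → 1 dBu.
Stage 2: 12 dB above -11 dBu, reduced 2.4:1 to 5 dB above → -6 dBu.
Stage 3: -6 dBu ≤ 11 dBu, so stage 3 doesn't engage; output -6 dBu.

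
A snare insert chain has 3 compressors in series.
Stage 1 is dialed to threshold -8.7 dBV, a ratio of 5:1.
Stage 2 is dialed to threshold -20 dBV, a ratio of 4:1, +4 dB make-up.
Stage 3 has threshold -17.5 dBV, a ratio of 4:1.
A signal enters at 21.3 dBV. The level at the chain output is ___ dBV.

Stage 1: overshoot 30 dB → 30/5 = 6 dB → -2.7 dBV.
Stage 2: -2.7 dBV is 17.3 dB over -20 dBV; at 4:1 that becomes 4.325 dB over, giving -15.675 dBV; +4 dB make-up → -11.675 dBV.
Stage 3: 5.825 dB above -17.5 dBV, reduced 4:1 to 1.45625 dB above → -16.04375 dBV.

-16.04375 dBV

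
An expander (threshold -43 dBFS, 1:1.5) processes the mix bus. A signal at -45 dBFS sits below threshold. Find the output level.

-46 dBFS

Undershoot = (-43) − (-45) = 2 dB.
At 1:1.5, that expands to 3 dB under threshold.
Output = -43 − 3 = -46 dBFS.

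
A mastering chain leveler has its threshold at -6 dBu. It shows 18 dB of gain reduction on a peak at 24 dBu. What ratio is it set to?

2.5:1

Input overshoot = 24 − (-6) = 30 dB.
Output overshoot = 30 − 18 = 12 dB.
Ratio = input overshoot / output overshoot = 30 / 12 = 2.5.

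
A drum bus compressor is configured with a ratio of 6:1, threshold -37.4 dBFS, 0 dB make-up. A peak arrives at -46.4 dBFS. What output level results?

-46.4 dBFS

-46.4 dBFS is 9 dB below the -37.4 dBFS threshold, so no gain reduction is applied.
Output = input = -46.4 dBFS.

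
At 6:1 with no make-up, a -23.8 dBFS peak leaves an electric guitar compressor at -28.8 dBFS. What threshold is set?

Let T be the threshold. Output overshoot = (input overshoot)/R, so -28.8 − T = (-23.8 − T)/6.
6·(-28.8 − T) = -23.8 − T → 5·T = -172.8 − (-23.8) = -149.
T = -149/5 = -29.8 dBFS.

-29.8 dBFS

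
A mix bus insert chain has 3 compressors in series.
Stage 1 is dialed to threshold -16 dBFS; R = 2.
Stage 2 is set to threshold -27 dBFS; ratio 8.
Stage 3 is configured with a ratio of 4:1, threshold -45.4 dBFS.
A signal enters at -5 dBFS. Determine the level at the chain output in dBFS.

Stage 1: -5 dBFS is 11 dB over -16 dBFS; at 2:1 that becomes 5.5 dB over, giving -10.5 dBFS.
Stage 2: overshoot 16.5 dB → 16.5/8 = 2.0625 dB → -24.9375 dBFS.
Stage 3: overshoot 20.4625 dB → 20.4625/4 = 5.115625 dB → -40.284375 dBFS.

-40.284375 dBFS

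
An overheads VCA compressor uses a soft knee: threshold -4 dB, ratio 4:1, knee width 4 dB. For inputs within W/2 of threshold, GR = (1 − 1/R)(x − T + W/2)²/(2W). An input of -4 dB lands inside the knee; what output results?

-4.375 dB

x − T + W/2 = -4 − (-4) + 2 = 2.
GR = (1 − 1/4) × 2² / 8 = 0.75 × 4 / 8 = 0.375 dB.
Output = -4 − 0.375 = -4.375 dB.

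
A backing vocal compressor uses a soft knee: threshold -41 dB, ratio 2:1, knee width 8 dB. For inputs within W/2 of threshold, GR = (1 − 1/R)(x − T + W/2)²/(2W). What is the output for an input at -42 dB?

x − T + W/2 = -42 − (-41) + 4 = 3.
GR = (1 − 1/2) × 3² / 16 = 0.5 × 9 / 16 = 0.28125 dB.
Output = -42 − 0.28125 = -42.28125 dB.

-42.28125 dB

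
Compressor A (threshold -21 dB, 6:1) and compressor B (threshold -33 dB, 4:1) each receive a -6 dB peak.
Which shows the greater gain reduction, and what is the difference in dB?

B, by 7.75 dB

A: 15 dB over, compressed to 2.5 dB over, so 12.5 dB of GR.
B: 27 dB over, compressed to 6.75 dB over, so 20.25 dB of GR.
B applies 7.75 dB more gain reduction.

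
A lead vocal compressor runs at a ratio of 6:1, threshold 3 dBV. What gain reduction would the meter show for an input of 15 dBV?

The signal is 12 dB above threshold.
A 6:1 ratio leaves 2 dB of that excess.
Gain reduction = 12 − 2 = 10 dB.

10 dB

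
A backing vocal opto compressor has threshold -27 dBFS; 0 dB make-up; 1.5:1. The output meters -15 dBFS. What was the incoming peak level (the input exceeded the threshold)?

The compressed level sits -15 − (-27) = 12 dB over threshold.
Before 1.5:1 compression the overshoot was 12 × 1.5 = 18 dB, so input = -27 + 18 = -9 dBFS.

-9 dBFS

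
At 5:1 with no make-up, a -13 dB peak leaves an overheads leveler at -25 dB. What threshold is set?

Input is 15 dB above T (since output overshoot × R = input overshoot: (-25 − T)·5 = -13 − T gives T = -28 dB).
Check: -28 + (-13 − (-28))/5 = -28 + 3 = -25 dB. ✓

-28 dB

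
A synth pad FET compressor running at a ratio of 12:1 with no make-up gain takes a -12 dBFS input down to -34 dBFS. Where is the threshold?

-36 dBFS

Let T be the threshold. Output overshoot = (input overshoot)/R, so -34 − T = (-12 − T)/12.
12·(-34 − T) = -12 − T → 11·T = -408 − (-12) = -396.
T = -396/11 = -36 dBFS.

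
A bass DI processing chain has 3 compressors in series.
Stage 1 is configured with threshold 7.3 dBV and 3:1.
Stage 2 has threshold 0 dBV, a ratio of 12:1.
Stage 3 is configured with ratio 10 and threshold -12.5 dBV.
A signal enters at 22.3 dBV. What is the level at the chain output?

-11.1475 dBV

Stage 1: overshoot 15 dB → 15/3 = 5 dB → 12.3 dBV.
Stage 2: 12.3 dBV is 12.3 dB over 0 dBV; at 12:1 that becomes 1.025 dB over, giving 1.025 dBV.
Stage 3: overshoot 13.525 dB → 13.525/10 = 1.3525 dB → -11.1475 dBV.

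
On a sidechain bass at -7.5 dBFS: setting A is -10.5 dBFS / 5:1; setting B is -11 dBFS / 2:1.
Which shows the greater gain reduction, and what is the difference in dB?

A: overshoot 3 dB → output overshoot 0.6 dB → GR 2.4 dB.
B: overshoot 3.5 dB → output overshoot 1.75 dB → GR 1.75 dB.
Difference: 0.65 dB in favour of A.

A, by 0.65 dB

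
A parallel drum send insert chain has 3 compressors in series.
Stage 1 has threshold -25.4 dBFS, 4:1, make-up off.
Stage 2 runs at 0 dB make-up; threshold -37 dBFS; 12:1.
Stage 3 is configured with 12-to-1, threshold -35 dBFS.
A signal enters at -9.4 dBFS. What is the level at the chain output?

-35.7 dBFS

Stage 1: 16 dB above -25.4 dBFS, reduced 4:1 to 4 dB above → -21.4 dBFS.
Stage 2: overshoot 15.6 dB → 15.6/12 = 1.3 dB → -35.7 dBFS.
Stage 3: -35.7 dBFS ≤ -35 dBFS, so stage 3 doesn't engage; output -35.7 dBFS.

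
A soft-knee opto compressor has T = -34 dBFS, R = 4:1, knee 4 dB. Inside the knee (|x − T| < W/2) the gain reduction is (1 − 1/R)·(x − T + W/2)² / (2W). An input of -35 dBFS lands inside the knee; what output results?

-35.09375 dBFS

x − T + W/2 = -35 − (-34) + 2 = 1.
GR = (1 − 1/4) × 1² / 8 = 0.75 × 1 / 8 = 0.09375 dB.
Output = -35 − 0.09375 = -35.09375 dBFS.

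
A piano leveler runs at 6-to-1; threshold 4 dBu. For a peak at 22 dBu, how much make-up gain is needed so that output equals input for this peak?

15 dB

Without make-up, output = threshold + overshoot/6 = 4 + 3 = 7 dBu.
Gap to target: 15 dB.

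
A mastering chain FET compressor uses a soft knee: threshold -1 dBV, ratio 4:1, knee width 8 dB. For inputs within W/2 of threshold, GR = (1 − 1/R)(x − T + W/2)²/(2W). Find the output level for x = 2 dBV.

x − T + W/2 = 2 − (-1) + 4 = 7.
GR = (1 − 1/4) × 7² / 16 = 0.75 × 49 / 16 = 2.296875 dB.
Output = 2 − 2.296875 = -0.296875 dBV.

-0.296875 dBV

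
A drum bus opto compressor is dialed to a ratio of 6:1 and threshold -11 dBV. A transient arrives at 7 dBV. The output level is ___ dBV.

-8 dBV

The input is 18 dB above the -11 dBV threshold.
At 6:1 the overshoot is divided by 6, leaving 3 dB above threshold.
That puts the output at -8 dBV.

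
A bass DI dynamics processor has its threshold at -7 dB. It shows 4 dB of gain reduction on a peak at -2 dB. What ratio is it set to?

Input overshoot = -2 − (-7) = 5 dB.
Output overshoot = 5 − 4 = 1 dB.
Ratio = input overshoot / output overshoot = 5 / 1 = 5.

5:1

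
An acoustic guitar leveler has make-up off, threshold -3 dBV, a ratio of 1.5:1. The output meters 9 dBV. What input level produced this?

The compressed level sits 9 − (-3) = 12 dB over threshold.
Undo the ratio: input overshoot = 12 × 1.5 = 18 dB, giving input = 15 dBV.

15 dBV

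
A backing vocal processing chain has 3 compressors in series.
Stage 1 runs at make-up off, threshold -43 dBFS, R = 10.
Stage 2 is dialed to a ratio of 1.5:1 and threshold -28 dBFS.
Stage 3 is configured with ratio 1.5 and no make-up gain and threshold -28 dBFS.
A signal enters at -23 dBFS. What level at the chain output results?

-41 dBFS

Stage 1: -23 dBFS is 20 dB over -43 dBFS; at 10:1 that becomes 2 dB over, giving -41 dBFS.
Stage 2: -41 dBFS is at or below the -28 dBFS threshold — no compression; output -41 dBFS.
Stage 3: -41 dBFS is at or below the -28 dBFS threshold — no compression; output -41 dBFS.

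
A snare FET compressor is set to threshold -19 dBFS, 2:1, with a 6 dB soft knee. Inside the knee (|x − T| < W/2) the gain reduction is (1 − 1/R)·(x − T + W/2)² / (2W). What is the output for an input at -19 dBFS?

x − T + W/2 = -19 − (-19) + 3 = 3.
GR = (1 − 1/2) × 3² / 12 = 0.5 × 9 / 12 = 0.375 dB.
Output = -19 − 0.375 = -19.375 dBFS.

-19.375 dBFS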